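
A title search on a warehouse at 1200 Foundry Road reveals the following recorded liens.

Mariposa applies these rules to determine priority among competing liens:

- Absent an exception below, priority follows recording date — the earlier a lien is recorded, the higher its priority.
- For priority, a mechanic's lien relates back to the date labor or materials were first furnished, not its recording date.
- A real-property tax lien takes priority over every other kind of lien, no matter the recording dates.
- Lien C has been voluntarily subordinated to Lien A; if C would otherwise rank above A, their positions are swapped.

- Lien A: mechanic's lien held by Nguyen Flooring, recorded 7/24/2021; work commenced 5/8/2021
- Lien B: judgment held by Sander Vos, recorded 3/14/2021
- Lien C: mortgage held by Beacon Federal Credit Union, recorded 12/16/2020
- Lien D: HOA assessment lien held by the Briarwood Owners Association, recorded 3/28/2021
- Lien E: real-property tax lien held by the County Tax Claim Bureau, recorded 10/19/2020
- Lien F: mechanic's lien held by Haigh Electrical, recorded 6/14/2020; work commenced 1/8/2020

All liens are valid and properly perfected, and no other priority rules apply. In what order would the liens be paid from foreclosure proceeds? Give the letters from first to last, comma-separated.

First, effective dates: A's effective date is 5/8/2021, when work began; F's effective date is 1/8/2020, when work began.
As a real-property tax lien, E is senior to every other lien.
Among the remaining liens, by effective date: F (1/8/2020), C (12/16/2020), B (3/14/2021), D (3/28/2021), A (5/8/2021).
C is senior to A before the subordination, so the two trade places.

E, F, A, B, D, C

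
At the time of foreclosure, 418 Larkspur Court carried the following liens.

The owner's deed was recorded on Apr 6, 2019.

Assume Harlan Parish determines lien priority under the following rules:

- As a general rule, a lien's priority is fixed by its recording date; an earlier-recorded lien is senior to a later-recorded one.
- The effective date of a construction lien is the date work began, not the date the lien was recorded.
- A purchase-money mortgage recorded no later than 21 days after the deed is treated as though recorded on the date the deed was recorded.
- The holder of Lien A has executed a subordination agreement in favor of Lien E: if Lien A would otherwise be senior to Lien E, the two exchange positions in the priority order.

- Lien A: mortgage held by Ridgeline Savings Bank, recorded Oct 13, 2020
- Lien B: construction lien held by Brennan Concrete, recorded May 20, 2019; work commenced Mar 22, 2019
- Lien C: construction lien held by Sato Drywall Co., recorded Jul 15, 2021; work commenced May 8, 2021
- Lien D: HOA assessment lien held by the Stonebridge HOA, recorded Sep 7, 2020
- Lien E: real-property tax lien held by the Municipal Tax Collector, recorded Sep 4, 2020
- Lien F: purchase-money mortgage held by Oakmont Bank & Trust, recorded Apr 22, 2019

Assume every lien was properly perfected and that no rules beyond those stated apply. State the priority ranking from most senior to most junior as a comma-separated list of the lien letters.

B, F, E, D, A, C

Adjusting effective dates: B relates back to Mar 22, 2019 (work commenced); C is treated as recorded May 8, 2021, the work-commencement date; F's effective date is the deed date, Apr 6, 2019.
Sorted by effective date: B (Mar 22, 2019), F (Apr 6, 2019), E (Sep 4, 2020), D (Sep 7, 2020), A (Oct 13, 2020), C (May 8, 2021).
A already ranks below E; the subordination has no effect.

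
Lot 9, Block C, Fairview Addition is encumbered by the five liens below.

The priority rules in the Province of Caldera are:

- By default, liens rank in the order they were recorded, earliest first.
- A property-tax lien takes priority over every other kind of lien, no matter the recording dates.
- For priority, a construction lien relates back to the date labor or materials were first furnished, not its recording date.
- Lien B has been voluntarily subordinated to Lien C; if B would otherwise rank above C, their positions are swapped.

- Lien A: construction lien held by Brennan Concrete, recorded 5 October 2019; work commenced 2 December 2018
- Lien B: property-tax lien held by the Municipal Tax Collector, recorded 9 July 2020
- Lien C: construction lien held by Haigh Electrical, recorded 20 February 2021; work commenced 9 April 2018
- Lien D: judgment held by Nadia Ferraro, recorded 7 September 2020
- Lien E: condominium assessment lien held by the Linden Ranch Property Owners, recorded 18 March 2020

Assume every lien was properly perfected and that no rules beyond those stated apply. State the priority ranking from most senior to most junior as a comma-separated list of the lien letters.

First, effective dates: A's effective date is 2 December 2018, when work began; C's effective date is 9 April 2018, when work began.
As a property-tax lien, B is senior to every other lien.
Ordering the rest by effective date: C (9 April 2018), A (2 December 2018), E (18 March 2020), D (7 September 2020).
B would otherwise be senior to C, so under the subordination agreement B and C exchange positions.

C, B, A, E, D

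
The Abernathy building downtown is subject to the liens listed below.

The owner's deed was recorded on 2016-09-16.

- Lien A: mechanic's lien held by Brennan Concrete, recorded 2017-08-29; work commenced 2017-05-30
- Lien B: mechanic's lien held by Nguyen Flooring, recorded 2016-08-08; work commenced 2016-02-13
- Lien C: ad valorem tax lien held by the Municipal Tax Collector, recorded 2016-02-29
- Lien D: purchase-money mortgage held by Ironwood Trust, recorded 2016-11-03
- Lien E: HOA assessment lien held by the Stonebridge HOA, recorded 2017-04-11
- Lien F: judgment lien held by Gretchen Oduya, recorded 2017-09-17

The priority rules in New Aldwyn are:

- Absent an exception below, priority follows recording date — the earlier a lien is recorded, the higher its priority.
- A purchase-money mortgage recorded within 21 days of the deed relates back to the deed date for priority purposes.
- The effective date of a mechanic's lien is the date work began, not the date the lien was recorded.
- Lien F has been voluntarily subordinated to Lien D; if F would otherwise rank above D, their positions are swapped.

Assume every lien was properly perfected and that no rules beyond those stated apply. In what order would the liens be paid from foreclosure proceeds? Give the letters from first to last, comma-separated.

B, C, D, E, A, F

Adjusting effective dates: A's effective date is 2017-05-30, when work began; B relates back to 2016-02-13 (work commenced); D was recorded 48 days after the deed, outside the 21-day window, so it keeps its recording date.
By effective date, earliest first: B (2016-02-13), C (2016-02-29), D (2016-11-03), E (2017-04-11), A (2017-05-30), F (2017-09-17).
F already ranks below D; the subordination has no effect.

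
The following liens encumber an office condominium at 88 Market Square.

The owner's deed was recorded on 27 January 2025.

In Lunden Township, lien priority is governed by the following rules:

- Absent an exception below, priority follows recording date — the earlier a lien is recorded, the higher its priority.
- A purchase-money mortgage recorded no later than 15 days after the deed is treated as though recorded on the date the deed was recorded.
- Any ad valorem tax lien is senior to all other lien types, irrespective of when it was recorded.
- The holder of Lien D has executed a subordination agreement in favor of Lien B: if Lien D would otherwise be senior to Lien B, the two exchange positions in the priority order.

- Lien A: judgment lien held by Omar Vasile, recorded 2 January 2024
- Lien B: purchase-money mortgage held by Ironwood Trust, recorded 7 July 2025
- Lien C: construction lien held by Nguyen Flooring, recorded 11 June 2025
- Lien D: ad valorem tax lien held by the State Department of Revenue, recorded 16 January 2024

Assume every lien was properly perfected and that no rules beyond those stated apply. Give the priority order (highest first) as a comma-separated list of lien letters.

Effective dates after the stated exceptions: B was recorded 161 days after the deed, outside the 15-day window, so it keeps its recording date.
D is an ad valorem tax lien and takes priority over every other lien.
Ordering the rest by effective date: A (2 January 2024), C (11 June 2025), B (7 July 2025).
The subordination applies — D was senior to B — so D and B swap.

B, A, C, D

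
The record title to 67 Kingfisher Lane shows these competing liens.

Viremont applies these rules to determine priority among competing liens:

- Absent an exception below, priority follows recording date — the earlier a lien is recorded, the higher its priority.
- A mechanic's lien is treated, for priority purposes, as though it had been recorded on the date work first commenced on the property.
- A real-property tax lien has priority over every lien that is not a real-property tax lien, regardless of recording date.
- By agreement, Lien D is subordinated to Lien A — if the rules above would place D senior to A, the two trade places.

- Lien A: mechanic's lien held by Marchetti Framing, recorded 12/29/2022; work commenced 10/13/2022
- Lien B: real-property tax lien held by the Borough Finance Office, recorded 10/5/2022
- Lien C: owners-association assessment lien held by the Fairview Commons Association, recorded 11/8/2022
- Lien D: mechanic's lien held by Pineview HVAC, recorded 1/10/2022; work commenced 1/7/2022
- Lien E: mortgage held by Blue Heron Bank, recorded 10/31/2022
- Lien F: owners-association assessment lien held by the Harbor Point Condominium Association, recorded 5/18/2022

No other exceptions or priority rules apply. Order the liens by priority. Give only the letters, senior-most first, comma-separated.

Adjusting effective dates: A's effective date is 10/13/2022, when work began; D's effective date is 1/7/2022, when work began.
As a real-property tax lien, B is senior to every other lien.
The other liens, earliest effective date first: D (1/7/2022), F (5/18/2022), A (10/13/2022), E (10/31/2022), C (11/8/2022).
D would otherwise be senior to A, so under the subordination agreement D and A exchange positions.

B, A, F, D, E, C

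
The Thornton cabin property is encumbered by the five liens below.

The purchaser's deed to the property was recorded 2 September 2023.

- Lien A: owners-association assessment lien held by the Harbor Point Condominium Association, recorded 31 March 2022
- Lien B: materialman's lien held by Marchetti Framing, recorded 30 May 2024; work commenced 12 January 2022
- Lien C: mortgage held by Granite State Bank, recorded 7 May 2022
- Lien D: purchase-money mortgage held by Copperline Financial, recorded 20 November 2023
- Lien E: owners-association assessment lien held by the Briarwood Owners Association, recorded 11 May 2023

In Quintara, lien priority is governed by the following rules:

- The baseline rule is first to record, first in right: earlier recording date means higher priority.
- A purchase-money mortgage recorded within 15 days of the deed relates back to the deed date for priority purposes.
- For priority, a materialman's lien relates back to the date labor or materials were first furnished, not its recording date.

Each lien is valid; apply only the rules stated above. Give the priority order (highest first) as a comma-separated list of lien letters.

B, A, C, E, D

First, effective dates: B is treated as recorded 12 January 2022, the work-commencement date; D was recorded 79 days after the deed — beyond 15 days — so no relation-back applies.
By effective date: B (12 January 2022), A (31 March 2022), C (7 May 2022), E (11 May 2023), D (20 November 2023).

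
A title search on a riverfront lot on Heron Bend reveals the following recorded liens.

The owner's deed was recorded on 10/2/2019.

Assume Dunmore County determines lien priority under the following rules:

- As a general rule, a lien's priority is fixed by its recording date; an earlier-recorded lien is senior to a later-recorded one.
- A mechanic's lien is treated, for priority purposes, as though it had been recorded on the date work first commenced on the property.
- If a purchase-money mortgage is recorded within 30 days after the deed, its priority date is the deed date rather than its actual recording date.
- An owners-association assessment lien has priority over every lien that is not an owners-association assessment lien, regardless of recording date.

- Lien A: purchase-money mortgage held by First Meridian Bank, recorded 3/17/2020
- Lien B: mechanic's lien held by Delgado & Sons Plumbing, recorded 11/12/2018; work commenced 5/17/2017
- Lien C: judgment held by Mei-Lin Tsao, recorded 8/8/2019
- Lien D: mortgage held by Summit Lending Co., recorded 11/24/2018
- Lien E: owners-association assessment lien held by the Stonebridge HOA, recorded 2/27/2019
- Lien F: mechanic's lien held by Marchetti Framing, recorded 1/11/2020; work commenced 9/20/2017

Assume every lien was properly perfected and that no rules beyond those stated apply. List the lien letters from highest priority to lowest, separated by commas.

Effective dates: A was recorded 167 days after the deed — beyond 30 days — so no relation-back applies; B's effective date is 5/17/2017, when work began; F's effective date is 9/20/2017, when work began.
E is an owners-association assessment lien and takes priority over every other lien.
Remaining liens by effective date: B (5/17/2017), F (9/20/2017), D (11/24/2018), C (8/8/2019), A (3/17/2020).

E, B, F, D, C, A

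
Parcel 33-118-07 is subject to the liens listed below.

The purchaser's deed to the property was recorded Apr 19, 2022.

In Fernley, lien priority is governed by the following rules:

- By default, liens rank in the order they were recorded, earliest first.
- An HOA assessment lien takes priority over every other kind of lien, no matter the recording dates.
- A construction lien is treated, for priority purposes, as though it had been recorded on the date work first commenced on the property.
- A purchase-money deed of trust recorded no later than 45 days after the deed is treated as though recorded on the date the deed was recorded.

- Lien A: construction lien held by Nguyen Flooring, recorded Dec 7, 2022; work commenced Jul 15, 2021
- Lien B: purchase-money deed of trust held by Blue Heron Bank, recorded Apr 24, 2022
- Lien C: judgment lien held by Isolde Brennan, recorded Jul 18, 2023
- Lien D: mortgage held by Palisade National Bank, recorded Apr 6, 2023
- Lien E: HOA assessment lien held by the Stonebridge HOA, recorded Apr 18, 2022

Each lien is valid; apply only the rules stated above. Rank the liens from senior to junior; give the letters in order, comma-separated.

E, A, B, D, C

Effective dates: A relates back to Jul 15, 2021 (work commenced); B was recorded within the 45-day window, so its effective date is the deed date Apr 19, 2022.
E is an HOA assessment lien, so it outranks all other liens regardless of date.
Among the remaining liens, by effective date: A (Jul 15, 2021), B (Apr 19, 2022), D (Apr 6, 2023), C (Jul 18, 2023).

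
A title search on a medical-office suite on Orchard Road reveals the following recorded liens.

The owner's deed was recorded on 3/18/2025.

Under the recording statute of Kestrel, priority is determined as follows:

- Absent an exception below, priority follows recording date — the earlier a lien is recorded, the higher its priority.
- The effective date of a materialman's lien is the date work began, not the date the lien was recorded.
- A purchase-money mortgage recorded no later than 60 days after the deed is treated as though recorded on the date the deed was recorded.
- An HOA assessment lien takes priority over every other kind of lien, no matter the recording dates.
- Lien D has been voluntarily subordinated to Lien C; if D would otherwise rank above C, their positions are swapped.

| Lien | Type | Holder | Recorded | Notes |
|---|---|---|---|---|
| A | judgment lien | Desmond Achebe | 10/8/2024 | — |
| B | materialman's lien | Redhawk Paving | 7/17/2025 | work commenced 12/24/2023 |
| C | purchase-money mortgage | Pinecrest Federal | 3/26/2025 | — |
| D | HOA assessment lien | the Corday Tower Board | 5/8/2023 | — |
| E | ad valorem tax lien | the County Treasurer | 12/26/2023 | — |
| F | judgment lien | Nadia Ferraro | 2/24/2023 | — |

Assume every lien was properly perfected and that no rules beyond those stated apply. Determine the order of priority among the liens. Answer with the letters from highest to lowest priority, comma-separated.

C, F, B, E, A, D

First, effective dates: B relates back to 12/24/2023 (work commenced); C relates back to the deed date 3/18/2025.
As an HOA assessment lien, D is senior to every other lien.
Ordering the rest by effective date: F (2/24/2023), B (12/24/2023), E (12/26/2023), A (10/8/2024), C (3/18/2025).
D would otherwise be senior to C, so under the subordination agreement D and C exchange positions.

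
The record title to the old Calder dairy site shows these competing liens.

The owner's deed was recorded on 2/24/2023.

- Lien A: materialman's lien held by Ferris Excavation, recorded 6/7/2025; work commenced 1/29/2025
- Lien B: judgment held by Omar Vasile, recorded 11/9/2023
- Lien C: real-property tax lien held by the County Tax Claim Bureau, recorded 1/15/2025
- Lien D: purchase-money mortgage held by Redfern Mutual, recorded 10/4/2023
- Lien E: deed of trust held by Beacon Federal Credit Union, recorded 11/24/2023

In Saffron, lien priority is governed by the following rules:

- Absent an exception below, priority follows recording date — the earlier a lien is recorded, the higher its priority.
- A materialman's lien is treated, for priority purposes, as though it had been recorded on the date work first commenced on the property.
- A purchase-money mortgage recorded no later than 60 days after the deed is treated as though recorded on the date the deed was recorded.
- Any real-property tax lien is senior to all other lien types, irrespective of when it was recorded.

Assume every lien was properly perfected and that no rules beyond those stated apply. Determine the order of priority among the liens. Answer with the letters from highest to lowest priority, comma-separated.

Adjusting effective dates: A's effective date is 1/29/2025, when work began; D was recorded 222 days after the deed — beyond 60 days — so no relation-back applies.
C, as a real-property tax lien, has superpriority and ranks first.
Among the remaining liens, by effective date: D (10/4/2023), B (11/9/2023), E (11/24/2023), A (1/29/2025).

C, D, B, E, A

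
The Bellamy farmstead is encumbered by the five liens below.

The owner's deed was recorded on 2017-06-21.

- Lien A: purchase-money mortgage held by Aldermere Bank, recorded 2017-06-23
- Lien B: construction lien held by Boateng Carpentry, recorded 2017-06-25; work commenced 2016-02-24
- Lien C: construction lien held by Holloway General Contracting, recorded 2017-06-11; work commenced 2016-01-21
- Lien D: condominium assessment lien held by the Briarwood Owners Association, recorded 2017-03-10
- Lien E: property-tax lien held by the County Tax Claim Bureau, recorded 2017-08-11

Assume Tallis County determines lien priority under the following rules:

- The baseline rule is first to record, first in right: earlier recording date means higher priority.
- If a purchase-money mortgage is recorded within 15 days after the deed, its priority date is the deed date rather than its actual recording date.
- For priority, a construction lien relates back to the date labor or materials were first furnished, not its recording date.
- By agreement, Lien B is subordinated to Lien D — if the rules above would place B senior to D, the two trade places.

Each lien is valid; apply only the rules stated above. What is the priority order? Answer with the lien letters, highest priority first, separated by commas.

C, D, B, A, E

Adjusting effective dates: A relates back to the deed date 2017-06-21; B is treated as recorded 2016-02-24, the work-commencement date; C is treated as recorded 2016-01-21, the work-commencement date.
By effective date, earliest first: C (2016-01-21), B (2016-02-24), D (2017-03-10), A (2017-06-21), E (2017-08-11).
The subordination applies — B was senior to D — so B and D swap.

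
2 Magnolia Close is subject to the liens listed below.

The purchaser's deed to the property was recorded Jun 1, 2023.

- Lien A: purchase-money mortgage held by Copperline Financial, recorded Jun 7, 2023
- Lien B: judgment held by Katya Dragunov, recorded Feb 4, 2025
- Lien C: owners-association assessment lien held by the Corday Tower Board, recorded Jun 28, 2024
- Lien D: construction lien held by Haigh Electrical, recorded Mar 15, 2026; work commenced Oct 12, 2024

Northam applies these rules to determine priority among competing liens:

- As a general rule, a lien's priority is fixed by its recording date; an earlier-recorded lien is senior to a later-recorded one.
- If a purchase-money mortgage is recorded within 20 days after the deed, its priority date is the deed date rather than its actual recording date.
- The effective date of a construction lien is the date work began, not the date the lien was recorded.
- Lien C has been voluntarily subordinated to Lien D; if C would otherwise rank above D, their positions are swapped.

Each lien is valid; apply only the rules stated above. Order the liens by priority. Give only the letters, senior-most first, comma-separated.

Effective dates after the stated exceptions: A relates back to the deed date Jun 1, 2023; D's effective date is Oct 12, 2024, when work began.
By effective date: A (Jun 1, 2023), C (Jun 28, 2024), D (Oct 12, 2024), B (Feb 4, 2025).
Because C would otherwise rank above D, the subordination swaps them.

A, D, C, B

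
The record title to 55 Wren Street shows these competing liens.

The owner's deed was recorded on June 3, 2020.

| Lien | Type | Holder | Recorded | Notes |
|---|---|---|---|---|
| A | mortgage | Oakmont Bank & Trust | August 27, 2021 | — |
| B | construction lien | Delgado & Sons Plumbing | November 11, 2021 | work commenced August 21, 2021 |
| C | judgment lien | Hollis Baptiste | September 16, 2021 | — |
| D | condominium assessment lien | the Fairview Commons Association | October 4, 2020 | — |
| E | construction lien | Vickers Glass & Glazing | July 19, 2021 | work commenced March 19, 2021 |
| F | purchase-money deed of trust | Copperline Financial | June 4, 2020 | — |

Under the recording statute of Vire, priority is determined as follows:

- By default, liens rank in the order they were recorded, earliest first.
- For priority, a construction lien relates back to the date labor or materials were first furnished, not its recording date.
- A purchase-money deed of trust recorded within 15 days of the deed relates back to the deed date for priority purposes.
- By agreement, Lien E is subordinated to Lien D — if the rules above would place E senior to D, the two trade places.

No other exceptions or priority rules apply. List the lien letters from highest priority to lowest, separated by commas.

First, effective dates: B is treated as recorded August 21, 2021, the work-commencement date; E relates back to March 19, 2021 (work commenced); F's effective date is the deed date, June 3, 2020.
By effective date, earliest first: F (June 3, 2020), D (October 4, 2020), E (March 19, 2021), B (August 21, 2021), A (August 27, 2021), C (September 16, 2021).
E already ranks below D; the subordination has no effect.

F, D, E, B, A, C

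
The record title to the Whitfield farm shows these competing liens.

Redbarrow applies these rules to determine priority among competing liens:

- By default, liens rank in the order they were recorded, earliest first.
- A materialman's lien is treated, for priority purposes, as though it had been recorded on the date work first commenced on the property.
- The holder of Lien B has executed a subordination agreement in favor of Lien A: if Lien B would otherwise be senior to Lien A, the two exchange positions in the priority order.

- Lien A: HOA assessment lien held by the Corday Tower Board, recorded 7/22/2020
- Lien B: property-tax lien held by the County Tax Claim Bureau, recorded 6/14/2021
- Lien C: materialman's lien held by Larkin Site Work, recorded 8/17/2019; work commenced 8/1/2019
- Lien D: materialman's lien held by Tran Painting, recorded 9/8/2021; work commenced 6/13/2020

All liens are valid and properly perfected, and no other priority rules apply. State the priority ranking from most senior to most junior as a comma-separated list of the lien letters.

C, D, A, B

First, effective dates: C's effective date is 8/1/2019, when work began; D is treated as recorded 6/13/2020, the work-commencement date.
Sorted by effective date: C (8/1/2019), D (6/13/2020), A (7/22/2020), B (6/14/2021).
Since B is not senior to A, the subordination leaves the order unchanged.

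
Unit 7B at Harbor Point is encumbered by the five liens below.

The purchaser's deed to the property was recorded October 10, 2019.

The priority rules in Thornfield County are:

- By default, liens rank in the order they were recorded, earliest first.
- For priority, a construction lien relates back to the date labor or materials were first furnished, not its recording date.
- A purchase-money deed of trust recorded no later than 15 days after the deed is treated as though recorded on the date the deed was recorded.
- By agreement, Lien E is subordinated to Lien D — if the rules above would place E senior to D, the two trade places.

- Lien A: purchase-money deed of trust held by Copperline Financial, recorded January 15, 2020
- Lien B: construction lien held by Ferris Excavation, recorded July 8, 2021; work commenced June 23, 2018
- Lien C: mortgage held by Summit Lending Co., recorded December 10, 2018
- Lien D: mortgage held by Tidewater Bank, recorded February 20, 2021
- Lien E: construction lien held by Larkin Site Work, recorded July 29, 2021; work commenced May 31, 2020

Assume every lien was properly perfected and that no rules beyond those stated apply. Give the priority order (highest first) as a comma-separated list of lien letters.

B, C, A, D, E

Adjusting effective dates: A was recorded 97 days after the deed — beyond 15 days — so no relation-back applies; B is treated as recorded June 23, 2018, the work-commencement date; E's effective date is May 31, 2020, when work began.
By effective date: B (June 23, 2018), C (December 10, 2018), A (January 15, 2020), E (May 31, 2020), D (February 20, 2021).
E is senior to D before the subordination, so the two trade places.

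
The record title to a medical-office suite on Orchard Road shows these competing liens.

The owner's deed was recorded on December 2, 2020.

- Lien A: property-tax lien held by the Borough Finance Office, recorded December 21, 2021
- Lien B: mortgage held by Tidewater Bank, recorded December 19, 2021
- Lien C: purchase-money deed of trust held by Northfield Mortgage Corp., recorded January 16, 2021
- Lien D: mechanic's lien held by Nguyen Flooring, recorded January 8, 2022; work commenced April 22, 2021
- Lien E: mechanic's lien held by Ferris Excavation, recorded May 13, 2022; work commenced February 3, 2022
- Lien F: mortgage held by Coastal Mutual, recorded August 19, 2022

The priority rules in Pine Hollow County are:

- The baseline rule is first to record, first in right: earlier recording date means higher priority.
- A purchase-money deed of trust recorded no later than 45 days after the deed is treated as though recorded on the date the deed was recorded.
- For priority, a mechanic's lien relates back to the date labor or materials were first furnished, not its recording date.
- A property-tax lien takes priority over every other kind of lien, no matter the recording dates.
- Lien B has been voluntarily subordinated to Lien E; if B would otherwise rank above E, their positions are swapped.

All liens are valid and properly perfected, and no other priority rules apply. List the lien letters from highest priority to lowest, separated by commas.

First, effective dates: C relates back to the deed date December 2, 2020; D relates back to April 22, 2021 (work commenced); E relates back to February 3, 2022 (work commenced).
A, as a property-tax lien, has superpriority and ranks first.
Among the remaining liens, by effective date: C (December 2, 2020), D (April 22, 2021), B (December 19, 2021), E (February 3, 2022), F (August 19, 2022).
B is senior to E before the subordination, so the two trade places.

A, C, D, E, B, F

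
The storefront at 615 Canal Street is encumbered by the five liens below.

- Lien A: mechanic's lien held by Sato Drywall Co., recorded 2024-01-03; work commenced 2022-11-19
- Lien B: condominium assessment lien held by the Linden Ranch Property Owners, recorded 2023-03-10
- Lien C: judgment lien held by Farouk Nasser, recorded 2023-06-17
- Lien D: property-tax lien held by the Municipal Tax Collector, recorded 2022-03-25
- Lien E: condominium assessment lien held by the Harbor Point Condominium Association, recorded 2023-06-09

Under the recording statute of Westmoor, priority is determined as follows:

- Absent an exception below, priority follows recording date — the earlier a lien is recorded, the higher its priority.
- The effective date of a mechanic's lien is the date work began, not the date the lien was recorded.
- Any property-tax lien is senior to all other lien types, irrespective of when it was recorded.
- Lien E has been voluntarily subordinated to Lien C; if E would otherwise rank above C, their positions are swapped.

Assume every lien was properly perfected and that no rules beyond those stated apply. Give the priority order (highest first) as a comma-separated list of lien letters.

D, A, B, C, E

Effective dates after the stated exceptions: A's effective date is 2022-11-19, when work began.
As a property-tax lien, D is senior to every other lien.
Among the remaining liens, by effective date: A (2022-11-19), B (2023-03-10), E (2023-06-09), C (2023-06-17).
E is senior to C before the subordination, so the two trade places.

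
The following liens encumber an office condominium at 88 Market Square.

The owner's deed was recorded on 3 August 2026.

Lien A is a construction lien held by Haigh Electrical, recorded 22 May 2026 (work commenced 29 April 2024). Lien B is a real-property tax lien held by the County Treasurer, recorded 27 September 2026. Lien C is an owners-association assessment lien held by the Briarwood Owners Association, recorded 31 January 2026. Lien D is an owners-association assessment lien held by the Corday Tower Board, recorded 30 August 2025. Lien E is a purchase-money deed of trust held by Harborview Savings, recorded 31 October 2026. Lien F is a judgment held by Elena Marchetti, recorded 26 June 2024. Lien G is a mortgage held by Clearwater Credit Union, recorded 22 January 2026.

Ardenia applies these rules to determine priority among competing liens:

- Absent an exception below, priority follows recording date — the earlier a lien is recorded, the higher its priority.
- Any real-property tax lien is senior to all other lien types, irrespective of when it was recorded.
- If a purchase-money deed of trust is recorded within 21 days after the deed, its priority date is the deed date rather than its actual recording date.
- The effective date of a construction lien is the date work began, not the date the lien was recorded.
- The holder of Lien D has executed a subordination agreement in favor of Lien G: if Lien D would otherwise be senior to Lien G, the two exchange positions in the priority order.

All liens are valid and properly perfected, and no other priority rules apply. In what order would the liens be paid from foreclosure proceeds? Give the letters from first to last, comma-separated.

Adjusting effective dates: A's effective date is 29 April 2024, when work began; E was recorded 89 days after the deed — beyond 21 days — so no relation-back applies.
B, as a real-property tax lien, has superpriority and ranks first.
Ordering the rest by effective date: A (29 April 2024), F (26 June 2024), D (30 August 2025), G (22 January 2026), C (31 January 2026), E (31 October 2026).
The subordination applies — D was senior to G — so D and G swap.

B, A, F, G, D, C, E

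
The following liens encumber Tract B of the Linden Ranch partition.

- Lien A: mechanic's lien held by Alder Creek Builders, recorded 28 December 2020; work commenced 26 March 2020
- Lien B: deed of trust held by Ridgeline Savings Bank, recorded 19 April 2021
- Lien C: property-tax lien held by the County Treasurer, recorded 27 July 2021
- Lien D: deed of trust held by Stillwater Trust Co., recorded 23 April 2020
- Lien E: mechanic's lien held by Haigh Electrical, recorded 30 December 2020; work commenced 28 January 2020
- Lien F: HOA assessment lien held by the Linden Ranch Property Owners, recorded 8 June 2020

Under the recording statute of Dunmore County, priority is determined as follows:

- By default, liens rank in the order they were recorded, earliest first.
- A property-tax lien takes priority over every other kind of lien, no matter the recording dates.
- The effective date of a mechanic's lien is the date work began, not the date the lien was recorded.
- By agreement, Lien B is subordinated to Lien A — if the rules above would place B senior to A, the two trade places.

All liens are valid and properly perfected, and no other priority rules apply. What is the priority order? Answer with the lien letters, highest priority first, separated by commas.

C, E, A, D, F, B

First, effective dates: A relates back to 26 March 2020 (work commenced); E relates back to 28 January 2020 (work commenced).
C, as a property-tax lien, has superpriority and ranks first.
Among the remaining liens, by effective date: E (28 January 2020), A (26 March 2020), D (23 April 2020), F (8 June 2020), B (19 April 2021).
Since B is not senior to A, the subordination leaves the order unchanged.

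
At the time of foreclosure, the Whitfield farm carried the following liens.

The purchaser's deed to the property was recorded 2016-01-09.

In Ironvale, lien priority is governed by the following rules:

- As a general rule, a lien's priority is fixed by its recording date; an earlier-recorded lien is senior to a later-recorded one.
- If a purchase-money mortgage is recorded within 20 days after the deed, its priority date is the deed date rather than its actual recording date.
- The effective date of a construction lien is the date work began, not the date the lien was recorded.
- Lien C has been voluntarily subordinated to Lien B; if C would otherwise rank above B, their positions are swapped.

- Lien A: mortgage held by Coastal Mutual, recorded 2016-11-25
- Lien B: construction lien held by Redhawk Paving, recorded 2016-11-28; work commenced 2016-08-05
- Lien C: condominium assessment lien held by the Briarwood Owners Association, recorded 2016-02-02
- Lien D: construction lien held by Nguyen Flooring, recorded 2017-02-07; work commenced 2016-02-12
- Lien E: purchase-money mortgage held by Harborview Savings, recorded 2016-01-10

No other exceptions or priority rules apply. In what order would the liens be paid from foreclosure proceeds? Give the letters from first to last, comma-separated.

E, B, D, C, A

Effective dates after the stated exceptions: B's effective date is 2016-08-05, when work began; D relates back to 2016-02-12 (work commenced); E was recorded within the 20-day window, so its effective date is the deed date 2016-01-09.
Sorted by effective date: E (2016-01-09), C (2016-02-02), D (2016-02-12), B (2016-08-05), A (2016-11-25).
The subordination applies — C was senior to B — so C and B swap.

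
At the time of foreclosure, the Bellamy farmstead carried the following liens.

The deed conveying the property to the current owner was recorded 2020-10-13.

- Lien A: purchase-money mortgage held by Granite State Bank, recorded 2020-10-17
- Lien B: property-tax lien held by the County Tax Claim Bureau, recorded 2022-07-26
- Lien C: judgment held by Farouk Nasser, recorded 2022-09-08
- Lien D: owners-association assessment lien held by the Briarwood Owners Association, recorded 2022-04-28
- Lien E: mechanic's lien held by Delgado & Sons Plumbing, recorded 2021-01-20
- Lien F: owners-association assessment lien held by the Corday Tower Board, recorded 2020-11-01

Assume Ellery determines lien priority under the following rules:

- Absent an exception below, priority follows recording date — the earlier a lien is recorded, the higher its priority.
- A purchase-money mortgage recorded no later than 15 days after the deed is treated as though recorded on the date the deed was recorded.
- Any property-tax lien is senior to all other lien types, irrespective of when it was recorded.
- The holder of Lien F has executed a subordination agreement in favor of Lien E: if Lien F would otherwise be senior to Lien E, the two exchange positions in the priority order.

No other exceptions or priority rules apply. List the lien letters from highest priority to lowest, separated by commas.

Effective dates: A relates back to the deed date 2020-10-13.
As a property-tax lien, B is senior to every other lien.
Ordering the rest by effective date: A (2020-10-13), F (2020-11-01), E (2021-01-20), D (2022-04-28), C (2022-09-08).
F is senior to E before the subordination, so the two trade places.

B, A, E, F, D, C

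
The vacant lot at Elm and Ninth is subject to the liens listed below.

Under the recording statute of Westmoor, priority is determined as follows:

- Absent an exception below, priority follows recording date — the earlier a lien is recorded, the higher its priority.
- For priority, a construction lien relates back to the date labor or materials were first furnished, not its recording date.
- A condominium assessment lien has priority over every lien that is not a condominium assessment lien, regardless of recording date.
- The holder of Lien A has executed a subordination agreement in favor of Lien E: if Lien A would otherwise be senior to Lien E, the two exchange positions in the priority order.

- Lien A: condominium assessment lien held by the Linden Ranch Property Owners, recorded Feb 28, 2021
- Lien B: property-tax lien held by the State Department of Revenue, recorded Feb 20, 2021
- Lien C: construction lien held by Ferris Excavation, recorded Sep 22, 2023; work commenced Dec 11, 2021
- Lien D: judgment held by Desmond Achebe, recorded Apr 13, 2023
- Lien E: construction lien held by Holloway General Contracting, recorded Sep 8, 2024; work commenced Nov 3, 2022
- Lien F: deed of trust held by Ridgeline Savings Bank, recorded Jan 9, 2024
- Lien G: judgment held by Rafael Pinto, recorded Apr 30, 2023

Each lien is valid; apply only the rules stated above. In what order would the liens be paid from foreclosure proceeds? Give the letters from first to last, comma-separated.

E, B, C, A, D, G, F

First, effective dates: C relates back to Dec 11, 2021 (work commenced); E is treated as recorded Nov 3, 2022, the work-commencement date.
A, as a condominium assessment lien, has superpriority and ranks first.
Among the remaining liens, by effective date: B (Feb 20, 2021), C (Dec 11, 2021), E (Nov 3, 2022), D (Apr 13, 2023), G (Apr 30, 2023), F (Jan 9, 2024).
A is senior to E before the subordination, so the two trade places.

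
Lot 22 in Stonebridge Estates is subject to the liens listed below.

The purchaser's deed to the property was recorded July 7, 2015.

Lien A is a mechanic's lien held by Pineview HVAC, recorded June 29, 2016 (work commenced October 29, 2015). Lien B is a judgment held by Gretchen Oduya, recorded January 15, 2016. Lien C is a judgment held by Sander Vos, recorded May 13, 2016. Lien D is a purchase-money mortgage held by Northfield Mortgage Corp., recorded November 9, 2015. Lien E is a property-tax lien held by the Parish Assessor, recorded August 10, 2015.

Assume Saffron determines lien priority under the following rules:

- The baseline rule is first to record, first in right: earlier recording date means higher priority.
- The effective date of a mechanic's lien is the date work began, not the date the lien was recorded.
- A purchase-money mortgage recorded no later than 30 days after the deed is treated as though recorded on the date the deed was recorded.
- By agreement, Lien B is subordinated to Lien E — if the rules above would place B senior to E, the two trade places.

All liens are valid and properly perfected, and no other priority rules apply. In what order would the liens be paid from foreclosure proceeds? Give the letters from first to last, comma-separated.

E, A, D, B, C

Effective dates after the stated exceptions: A's effective date is October 29, 2015, when work began; D missed the 30-day window (125 days after the deed), so its recording date stands.
By effective date, earliest first: E (August 10, 2015), A (October 29, 2015), D (November 9, 2015), B (January 15, 2016), C (May 13, 2016).
B is already junior to E, so the subordination agreement changes nothing.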